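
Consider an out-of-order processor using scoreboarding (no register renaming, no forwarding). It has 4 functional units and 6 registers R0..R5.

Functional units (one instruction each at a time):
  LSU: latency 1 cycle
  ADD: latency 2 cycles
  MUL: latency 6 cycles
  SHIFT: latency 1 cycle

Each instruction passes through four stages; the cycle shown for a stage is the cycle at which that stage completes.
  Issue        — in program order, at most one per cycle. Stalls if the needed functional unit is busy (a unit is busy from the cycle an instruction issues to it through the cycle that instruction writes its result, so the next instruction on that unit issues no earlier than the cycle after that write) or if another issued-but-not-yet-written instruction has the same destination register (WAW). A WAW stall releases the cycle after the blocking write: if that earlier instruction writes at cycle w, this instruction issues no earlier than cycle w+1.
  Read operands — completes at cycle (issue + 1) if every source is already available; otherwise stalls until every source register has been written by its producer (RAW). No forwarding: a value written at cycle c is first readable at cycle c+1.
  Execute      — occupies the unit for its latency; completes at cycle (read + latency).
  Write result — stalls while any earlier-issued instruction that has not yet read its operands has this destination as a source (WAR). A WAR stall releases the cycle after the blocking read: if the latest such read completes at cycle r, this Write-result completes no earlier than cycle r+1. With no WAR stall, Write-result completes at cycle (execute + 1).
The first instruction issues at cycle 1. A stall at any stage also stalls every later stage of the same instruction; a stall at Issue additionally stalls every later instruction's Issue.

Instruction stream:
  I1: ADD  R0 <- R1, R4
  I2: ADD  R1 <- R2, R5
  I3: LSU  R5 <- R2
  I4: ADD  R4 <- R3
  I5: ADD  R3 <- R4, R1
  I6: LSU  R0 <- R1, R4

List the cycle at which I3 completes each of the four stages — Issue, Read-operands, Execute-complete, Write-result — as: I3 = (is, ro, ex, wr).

I3 = (7, 8, 9, 10)

I1  is:1  ro:2  ex:4  wr:5
I2  is:6  ro:7  ex:9  wr:10  — struct: ADD busy until I1 writes@5
I3  is:7  ro:8  ex:9  wr:10
I4  is:11  ro:12  ex:14  wr:15  — struct: ADD busy until I2 writes@10
I5  is:16  ro:17  ex:19  wr:20  — struct: ADD busy until I4 writes@15
I6  is:17  ro:18  ex:19  wr:20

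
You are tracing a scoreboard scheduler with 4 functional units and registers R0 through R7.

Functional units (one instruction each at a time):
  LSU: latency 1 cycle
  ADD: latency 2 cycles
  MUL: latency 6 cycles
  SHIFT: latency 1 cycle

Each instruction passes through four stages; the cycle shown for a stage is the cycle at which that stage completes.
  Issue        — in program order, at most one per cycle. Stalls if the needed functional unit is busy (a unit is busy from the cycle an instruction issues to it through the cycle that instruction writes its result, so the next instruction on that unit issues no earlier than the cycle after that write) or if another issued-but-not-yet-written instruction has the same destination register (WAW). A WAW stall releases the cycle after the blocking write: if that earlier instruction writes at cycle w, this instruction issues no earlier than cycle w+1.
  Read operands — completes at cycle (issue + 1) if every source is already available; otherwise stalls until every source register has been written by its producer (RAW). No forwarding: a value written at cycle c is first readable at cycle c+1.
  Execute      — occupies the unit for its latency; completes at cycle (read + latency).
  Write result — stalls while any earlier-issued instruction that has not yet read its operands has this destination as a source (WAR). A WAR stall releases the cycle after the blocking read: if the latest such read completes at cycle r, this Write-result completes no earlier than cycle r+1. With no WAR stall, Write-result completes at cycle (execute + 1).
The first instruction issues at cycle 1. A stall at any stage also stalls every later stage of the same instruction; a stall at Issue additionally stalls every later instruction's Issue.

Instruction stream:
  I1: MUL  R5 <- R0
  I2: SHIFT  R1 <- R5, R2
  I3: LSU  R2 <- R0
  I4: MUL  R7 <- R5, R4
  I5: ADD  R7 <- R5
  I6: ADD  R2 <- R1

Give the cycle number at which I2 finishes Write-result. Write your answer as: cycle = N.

cycle = 12

I1: IS=1 RO=2 EX=8 WR=9
I2: IS=2 RO=10 EX=11 WR=12  [RAW R5: wait I1 write@9]
I3: IS=3 RO=4 EX=5 WR=11  [WAR R2: wait I2 read@10]
I4: IS=10 RO=11 EX=17 WR=18  [struct: MUL busy until I1 writes@9]
I5: IS=19 RO=20 EX=22 WR=23  [WAW R7: wait I4 write@18]
I6: IS=24 RO=25 EX=27 WR=28  [struct: ADD busy until I5 writes@23]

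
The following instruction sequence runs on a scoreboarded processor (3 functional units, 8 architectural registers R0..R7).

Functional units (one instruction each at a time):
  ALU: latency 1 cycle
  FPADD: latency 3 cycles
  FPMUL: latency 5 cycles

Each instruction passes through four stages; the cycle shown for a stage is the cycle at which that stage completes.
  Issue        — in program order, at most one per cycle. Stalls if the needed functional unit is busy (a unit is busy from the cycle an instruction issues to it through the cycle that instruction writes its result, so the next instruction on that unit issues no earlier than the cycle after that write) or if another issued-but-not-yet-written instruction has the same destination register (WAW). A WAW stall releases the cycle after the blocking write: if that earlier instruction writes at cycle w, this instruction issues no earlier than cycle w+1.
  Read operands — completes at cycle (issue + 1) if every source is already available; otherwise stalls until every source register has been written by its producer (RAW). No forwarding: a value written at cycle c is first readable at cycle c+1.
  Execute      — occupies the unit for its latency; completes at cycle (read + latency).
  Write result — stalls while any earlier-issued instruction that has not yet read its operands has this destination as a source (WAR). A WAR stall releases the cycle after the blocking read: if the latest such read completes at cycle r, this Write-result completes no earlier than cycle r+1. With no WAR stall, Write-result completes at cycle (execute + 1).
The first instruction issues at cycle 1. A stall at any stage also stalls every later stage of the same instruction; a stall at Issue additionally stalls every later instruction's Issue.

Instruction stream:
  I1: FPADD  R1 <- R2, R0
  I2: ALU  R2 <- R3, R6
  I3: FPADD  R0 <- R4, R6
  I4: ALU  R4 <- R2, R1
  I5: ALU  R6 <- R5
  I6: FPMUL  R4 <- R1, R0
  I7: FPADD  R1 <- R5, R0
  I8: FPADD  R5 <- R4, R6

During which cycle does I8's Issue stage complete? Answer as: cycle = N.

cycle = 20

1) issue 1, read 2, done 5, write 6
2) issue 2, read 3, done 4, write 5
3) issue 7, read 8, done 11, write 12  <struct: FPADD busy until I1 writes@6>
4) issue 8, read 9, done 10, write 11
5) issue 12, read 13, done 14, write 15  <struct: ALU busy until I4 writes@11>
6) issue 13, read 14, done 19, write 20
7) issue 14, read 15, done 18, write 19
8) issue 20, read 21, done 24, write 25  <struct: FPADD busy until I7 writes@19>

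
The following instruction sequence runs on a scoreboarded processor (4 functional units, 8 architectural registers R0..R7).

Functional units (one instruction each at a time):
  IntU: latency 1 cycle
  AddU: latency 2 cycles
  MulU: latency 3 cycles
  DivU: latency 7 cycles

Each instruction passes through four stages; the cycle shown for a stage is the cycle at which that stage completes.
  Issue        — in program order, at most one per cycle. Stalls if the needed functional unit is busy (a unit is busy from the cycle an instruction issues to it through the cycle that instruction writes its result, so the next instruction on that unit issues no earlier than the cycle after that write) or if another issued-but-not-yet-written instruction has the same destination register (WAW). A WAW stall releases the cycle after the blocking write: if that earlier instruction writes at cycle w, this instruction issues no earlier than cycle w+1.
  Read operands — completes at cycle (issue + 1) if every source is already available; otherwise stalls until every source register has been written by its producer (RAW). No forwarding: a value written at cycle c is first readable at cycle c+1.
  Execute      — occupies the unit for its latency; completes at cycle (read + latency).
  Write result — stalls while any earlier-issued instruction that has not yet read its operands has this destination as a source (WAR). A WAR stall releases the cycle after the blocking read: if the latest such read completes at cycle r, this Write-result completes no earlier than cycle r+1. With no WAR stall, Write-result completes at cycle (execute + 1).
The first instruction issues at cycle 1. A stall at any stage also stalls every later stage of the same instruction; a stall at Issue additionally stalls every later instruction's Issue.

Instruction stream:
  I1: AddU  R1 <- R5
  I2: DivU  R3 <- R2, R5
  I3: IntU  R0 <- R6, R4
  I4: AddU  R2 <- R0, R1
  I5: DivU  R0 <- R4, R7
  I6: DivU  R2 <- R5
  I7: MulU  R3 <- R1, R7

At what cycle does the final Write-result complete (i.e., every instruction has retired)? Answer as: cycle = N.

cycle = 31

t=1  I1 issues→AddU
t=2  I1 reads · I2 issues→DivU
t=3  I2 reads · I3 issues→IntU
t=4  I1 exec-done · I3 reads
t=5  I1 writes R1 · I3 exec-done
t=6  I3 writes R0 · I4 issues→AddU
t=7  I4 reads
t=9  I4 exec-done
t=10  I2 exec-done · I4 writes R2
t=11  I2 writes R3
t=12  I5 issues→DivU
t=13  I5 reads
t=20  I5 exec-done
t=21  I5 writes R0
t=22  I6 issues→DivU
t=23  I6 reads · I7 issues→MulU
t=24  I7 reads
t=27  I7 exec-done
t=28  I7 writes R3
t=30  I6 exec-done
t=31  I6 writes R2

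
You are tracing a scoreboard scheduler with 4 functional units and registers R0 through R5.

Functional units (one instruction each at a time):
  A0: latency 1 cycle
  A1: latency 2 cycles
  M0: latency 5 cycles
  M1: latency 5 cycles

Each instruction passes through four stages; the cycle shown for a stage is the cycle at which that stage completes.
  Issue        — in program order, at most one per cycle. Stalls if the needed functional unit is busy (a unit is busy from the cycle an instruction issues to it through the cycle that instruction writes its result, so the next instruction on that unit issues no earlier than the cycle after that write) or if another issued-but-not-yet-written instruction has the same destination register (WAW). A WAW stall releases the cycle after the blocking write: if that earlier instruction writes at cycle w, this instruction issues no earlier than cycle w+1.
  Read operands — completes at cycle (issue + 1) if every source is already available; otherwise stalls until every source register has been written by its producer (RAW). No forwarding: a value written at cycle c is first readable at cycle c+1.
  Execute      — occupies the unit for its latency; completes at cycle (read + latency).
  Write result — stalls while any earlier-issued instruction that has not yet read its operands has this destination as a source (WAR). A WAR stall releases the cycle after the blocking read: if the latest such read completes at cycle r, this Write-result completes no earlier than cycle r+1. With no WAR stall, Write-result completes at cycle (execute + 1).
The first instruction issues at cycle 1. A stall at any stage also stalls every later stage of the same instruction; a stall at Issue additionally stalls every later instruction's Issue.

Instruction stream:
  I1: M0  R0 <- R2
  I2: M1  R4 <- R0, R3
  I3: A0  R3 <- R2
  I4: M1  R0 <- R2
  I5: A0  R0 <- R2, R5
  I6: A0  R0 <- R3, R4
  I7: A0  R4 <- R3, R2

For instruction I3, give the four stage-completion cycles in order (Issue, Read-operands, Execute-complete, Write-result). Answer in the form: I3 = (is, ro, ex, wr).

I3 = (3, 4, 5, 10)

c1: I1 issues→M0
c2: I1 reads; I2 issues→M1
c3: I3 issues→A0
c4: I3 reads
c5: I3 exec-done
c7: I1 exec-done
c8: I1 writes R0
c9: I2 reads
c10: I3 writes R3
c14: I2 exec-done
c15: I2 writes R4
c16: I4 issues→M1
c17: I4 reads
c22: I4 exec-done
c23: I4 writes R0
c24: I5 issues→A0
c25: I5 reads
c26: I5 exec-done
c27: I5 writes R0
c28: I6 issues→A0
c29: I6 reads
c30: I6 exec-done
c31: I6 writes R0
c32: I7 issues→A0
c33: I7 reads
c34: I7 exec-done
c35: I7 writes R4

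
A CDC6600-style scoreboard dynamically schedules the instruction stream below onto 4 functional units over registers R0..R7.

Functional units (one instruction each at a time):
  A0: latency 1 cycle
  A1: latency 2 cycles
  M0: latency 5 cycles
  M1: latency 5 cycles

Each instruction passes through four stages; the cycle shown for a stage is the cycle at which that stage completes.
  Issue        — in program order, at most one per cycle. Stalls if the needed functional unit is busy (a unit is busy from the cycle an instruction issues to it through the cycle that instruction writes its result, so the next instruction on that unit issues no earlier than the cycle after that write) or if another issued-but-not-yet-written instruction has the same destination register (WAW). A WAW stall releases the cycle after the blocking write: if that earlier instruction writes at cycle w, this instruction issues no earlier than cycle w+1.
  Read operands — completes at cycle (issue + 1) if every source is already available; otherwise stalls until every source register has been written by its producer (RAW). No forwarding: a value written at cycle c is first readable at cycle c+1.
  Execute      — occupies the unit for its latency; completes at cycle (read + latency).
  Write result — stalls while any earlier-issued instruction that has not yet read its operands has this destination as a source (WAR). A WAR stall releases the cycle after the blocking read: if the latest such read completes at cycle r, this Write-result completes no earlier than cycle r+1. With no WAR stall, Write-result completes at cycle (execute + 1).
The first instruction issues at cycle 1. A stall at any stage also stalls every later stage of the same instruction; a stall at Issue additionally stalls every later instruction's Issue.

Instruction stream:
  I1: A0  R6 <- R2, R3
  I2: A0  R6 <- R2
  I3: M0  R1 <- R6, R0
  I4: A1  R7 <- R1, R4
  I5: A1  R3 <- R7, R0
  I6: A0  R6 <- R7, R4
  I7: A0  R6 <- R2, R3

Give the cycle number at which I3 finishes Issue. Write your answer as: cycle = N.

[1] I1 issues→A0
[2] I1 reads
[3] I1 exec-done
[4] I1 writes R6
[5] I2 issues→A0
[6] I2 reads · I3 issues→M0
[7] I2 exec-done · I4 issues→A1
[8] I2 writes R6
[9] I3 reads
[14] I3 exec-done
[15] I3 writes R1
[16] I4 reads
[18] I4 exec-done
[19] I4 writes R7
[20] I5 issues→A1
[21] I5 reads · I6 issues→A0
[22] I6 reads
[23] I5 exec-done · I6 exec-done
[24] I5 writes R3 · I6 writes R6
[25] I7 issues→A0
[26] I7 reads
[27] I7 exec-done
[28] I7 writes R6

cycle = 6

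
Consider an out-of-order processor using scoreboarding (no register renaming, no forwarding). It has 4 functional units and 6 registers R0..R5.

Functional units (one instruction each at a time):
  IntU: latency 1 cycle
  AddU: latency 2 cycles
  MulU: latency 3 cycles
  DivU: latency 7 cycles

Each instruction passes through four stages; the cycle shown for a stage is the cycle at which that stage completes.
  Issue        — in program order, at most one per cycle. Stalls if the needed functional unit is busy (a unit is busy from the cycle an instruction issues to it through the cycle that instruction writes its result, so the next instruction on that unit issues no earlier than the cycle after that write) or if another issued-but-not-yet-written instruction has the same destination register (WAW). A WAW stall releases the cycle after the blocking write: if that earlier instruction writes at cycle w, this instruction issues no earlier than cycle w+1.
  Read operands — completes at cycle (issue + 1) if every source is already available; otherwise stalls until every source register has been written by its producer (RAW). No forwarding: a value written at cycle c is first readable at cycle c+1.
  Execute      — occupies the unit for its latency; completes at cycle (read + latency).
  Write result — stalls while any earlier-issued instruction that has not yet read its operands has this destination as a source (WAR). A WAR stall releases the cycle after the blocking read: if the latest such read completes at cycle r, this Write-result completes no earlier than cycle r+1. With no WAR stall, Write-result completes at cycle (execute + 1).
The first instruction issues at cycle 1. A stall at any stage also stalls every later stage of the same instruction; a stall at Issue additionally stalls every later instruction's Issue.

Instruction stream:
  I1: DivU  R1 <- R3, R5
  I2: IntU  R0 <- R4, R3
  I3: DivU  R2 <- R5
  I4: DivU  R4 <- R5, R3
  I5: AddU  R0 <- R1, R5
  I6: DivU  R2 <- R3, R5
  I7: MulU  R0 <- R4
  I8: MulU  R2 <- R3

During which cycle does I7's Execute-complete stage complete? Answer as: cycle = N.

t=1  I1 dispatched to DivU
t=2  I1 operands ready | I2 dispatched to IntU
t=3  I2 operands ready
t=4  I2 complete
t=5  R0←I2
t=9  I1 complete
t=10  R1←I1
t=11  I3 dispatched to DivU
t=12  I3 operands ready
t=19  I3 complete
t=20  R2←I3
t=21  I4 dispatched to DivU
t=22  I4 operands ready | I5 dispatched to AddU
t=23  I5 operands ready
t=25  I5 complete
t=26  R0←I5
t=29  I4 complete
t=30  R4←I4
t=31  I6 dispatched to DivU
t=32  I6 operands ready | I7 dispatched to MulU
t=33  I7 operands ready
t=36  I7 complete
t=37  R0←I7
t=39  I6 complete
t=40  R2←I6
t=41  I8 dispatched to MulU
t=42  I8 operands ready
t=45  I8 complete
t=46  R2←I8

cycle = 36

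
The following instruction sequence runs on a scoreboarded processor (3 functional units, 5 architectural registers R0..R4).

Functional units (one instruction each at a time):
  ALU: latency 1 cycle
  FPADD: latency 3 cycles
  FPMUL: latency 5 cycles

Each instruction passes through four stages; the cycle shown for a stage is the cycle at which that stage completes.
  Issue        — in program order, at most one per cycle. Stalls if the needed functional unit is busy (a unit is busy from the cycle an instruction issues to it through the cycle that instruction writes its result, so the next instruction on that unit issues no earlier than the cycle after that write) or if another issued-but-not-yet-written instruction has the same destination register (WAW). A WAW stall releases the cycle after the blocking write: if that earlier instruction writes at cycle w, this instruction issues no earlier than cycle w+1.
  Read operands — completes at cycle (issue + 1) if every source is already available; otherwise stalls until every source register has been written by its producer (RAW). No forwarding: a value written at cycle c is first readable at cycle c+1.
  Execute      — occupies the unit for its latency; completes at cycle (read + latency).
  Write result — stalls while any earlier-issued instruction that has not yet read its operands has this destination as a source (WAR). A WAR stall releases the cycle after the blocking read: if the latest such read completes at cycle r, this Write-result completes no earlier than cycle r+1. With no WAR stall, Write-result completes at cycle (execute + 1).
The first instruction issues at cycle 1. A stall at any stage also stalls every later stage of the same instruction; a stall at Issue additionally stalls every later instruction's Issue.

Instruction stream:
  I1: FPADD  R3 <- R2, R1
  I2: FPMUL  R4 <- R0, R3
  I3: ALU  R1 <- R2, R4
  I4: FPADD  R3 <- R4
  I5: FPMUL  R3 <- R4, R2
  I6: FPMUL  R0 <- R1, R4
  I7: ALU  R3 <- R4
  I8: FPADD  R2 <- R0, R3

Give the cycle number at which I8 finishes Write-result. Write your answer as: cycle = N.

cycle = 39

1) issue 1, read 2, done 5, write 6
2) issue 2, read 7, done 12, write 13  <RAW R3: wait I1 write@6>
3) issue 3, read 14, done 15, write 16  <RAW R4: wait I2 write@13>
4) issue 7, read 14, done 17, write 18  <struct: FPADD busy until I1 writes@6 / RAW R4: wait I2 write@13>
5) issue 19, read 20, done 25, write 26  <WAW R3: wait I4 write@18>
6) issue 27, read 28, done 33, write 34  <struct: FPMUL busy until I5 writes@26>
7) issue 28, read 29, done 30, write 31
8) issue 29, read 35, done 38, write 39  <RAW R0: wait I6 write@34>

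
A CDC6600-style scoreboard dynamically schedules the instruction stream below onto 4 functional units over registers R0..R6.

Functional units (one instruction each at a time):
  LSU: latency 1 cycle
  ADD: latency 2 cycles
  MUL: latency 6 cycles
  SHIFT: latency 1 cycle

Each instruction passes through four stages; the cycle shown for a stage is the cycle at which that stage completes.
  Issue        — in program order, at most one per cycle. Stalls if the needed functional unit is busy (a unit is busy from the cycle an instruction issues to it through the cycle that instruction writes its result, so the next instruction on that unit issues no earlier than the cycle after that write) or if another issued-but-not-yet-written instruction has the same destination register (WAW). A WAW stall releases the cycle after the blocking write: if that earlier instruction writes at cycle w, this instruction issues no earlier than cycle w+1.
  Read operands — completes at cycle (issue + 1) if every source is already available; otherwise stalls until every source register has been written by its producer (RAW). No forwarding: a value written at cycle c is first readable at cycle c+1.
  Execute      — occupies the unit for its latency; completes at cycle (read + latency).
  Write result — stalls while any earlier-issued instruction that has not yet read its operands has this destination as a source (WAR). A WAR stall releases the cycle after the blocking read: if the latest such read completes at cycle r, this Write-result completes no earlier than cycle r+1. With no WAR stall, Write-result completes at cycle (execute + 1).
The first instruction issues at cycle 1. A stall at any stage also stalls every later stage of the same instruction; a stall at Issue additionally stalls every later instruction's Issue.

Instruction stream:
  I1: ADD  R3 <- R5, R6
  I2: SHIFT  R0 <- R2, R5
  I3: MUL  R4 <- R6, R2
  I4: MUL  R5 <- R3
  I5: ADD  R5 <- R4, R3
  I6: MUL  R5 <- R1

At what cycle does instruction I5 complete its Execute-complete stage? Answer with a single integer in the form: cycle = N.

cycle = 24

cycle 1: I1 dispatched to ADD
cycle 2: I1 operands ready, I2 dispatched to SHIFT
cycle 3: I2 operands ready, I3 dispatched to MUL
cycle 4: I1 complete, I2 complete, I3 operands ready
cycle 5: R3←I1, R0←I2
cycle 10: I3 complete
cycle 11: R4←I3
cycle 12: I4 dispatched to MUL
cycle 13: I4 operands ready
cycle 19: I4 complete
cycle 20: R5←I4
cycle 21: I5 dispatched to ADD
cycle 22: I5 operands ready
cycle 24: I5 complete
cycle 25: R5←I5
cycle 26: I6 dispatched to MUL
cycle 27: I6 operands ready
cycle 33: I6 complete
cycle 34: R5←I6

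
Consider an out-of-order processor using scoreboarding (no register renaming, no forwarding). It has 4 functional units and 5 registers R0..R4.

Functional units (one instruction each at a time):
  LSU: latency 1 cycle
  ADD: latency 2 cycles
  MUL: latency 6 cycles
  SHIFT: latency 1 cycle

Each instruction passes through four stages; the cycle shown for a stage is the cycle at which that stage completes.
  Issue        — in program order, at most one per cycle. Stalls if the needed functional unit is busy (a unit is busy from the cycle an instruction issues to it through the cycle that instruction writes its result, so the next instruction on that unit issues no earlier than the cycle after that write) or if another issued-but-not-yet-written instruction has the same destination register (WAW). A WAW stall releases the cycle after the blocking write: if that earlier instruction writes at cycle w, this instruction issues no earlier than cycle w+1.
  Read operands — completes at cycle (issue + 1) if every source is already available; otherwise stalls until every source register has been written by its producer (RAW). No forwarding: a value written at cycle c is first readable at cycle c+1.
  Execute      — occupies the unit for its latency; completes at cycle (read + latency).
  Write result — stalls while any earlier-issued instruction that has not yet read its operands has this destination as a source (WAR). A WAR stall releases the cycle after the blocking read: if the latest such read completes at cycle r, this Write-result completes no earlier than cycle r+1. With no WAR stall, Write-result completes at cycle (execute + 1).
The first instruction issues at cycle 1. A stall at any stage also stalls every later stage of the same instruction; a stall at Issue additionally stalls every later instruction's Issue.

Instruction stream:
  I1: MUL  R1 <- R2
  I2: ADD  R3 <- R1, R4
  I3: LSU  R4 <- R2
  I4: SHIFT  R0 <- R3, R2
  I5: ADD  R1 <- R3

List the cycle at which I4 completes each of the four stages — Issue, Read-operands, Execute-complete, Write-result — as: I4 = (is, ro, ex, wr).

I4 = (4, 14, 15, 16)

  I1 | 1 | 2 | 8 | 9
  I2 | 2 | 10 | 12 | 13   RAW R1: wait I1 write@9
  I3 | 3 | 4 | 5 | 11   WAR R4: wait I2 read@10
  I4 | 4 | 14 | 15 | 16   RAW R3: wait I2 write@13
  I5 | 14 | 15 | 17 | 18   struct: ADD busy until I2 writes@13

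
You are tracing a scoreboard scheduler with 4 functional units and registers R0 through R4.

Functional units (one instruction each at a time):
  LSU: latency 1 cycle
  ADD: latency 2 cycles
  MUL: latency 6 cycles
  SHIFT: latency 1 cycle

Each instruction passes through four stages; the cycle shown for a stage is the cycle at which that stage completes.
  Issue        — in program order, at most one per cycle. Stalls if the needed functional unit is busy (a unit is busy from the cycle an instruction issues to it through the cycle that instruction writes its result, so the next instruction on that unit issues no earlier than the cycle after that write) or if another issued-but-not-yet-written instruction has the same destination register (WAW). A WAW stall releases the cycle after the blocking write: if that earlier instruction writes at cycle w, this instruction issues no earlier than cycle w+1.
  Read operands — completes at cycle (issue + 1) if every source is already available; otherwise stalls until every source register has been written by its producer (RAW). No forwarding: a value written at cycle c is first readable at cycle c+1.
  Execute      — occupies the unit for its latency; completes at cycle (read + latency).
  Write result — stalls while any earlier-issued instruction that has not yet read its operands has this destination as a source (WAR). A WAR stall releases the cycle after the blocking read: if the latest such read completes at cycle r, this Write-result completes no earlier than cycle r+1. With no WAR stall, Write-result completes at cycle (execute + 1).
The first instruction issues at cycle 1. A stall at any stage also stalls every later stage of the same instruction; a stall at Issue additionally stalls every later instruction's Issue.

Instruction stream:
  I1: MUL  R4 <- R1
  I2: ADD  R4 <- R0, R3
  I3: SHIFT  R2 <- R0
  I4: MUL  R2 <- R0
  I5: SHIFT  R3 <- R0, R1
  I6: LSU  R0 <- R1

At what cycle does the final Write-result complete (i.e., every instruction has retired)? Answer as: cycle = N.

cycle = 23

1) issue 1, read 2, done 8, write 9
2) issue 10, read 11, done 13, write 14  <WAW R4: wait I1 write@9>
3) issue 11, read 12, done 13, write 14
4) issue 15, read 16, done 22, write 23  <WAW R2: wait I3 write@14>
5) issue 16, read 17, done 18, write 19
6) issue 17, read 18, done 19, write 20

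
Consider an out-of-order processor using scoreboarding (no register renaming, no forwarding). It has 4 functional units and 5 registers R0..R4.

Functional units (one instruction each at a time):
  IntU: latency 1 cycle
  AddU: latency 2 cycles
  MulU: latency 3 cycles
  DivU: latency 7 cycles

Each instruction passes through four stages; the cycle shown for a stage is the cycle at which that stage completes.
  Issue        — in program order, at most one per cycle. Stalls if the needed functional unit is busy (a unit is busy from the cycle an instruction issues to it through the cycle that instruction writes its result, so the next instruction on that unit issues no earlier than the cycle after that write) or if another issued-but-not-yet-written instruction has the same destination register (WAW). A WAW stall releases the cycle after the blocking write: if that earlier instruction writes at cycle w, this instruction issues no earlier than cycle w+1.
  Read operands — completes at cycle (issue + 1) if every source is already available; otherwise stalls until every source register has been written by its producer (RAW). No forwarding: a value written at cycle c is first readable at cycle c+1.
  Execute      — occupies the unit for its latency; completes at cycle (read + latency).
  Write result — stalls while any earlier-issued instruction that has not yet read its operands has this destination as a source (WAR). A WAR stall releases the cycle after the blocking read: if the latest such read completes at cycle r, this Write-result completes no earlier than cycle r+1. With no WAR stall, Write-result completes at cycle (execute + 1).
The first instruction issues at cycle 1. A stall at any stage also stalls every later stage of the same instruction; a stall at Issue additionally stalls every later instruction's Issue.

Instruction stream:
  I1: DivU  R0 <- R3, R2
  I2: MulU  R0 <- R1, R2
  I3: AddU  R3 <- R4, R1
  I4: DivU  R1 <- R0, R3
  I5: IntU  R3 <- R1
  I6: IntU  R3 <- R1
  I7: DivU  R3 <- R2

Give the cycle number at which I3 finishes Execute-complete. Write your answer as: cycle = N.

cycle = 15

1) issue 1, read 2, done 9, write 10
2) issue 11, read 12, done 15, write 16  <WAW R0: wait I1 write@10>
3) issue 12, read 13, done 15, write 16
4) issue 13, read 17, done 24, write 25  <RAW R0: wait I2 write@16 / RAW R3: wait I3 write@16>
5) issue 17, read 26, done 27, write 28  <WAW R3: wait I3 write@16 / RAW R1: wait I4 write@25>
6) issue 29, read 30, done 31, write 32  <struct: IntU busy until I5 writes@28>
7) issue 33, read 34, done 41, write 42  <WAW R3: wait I6 write@32>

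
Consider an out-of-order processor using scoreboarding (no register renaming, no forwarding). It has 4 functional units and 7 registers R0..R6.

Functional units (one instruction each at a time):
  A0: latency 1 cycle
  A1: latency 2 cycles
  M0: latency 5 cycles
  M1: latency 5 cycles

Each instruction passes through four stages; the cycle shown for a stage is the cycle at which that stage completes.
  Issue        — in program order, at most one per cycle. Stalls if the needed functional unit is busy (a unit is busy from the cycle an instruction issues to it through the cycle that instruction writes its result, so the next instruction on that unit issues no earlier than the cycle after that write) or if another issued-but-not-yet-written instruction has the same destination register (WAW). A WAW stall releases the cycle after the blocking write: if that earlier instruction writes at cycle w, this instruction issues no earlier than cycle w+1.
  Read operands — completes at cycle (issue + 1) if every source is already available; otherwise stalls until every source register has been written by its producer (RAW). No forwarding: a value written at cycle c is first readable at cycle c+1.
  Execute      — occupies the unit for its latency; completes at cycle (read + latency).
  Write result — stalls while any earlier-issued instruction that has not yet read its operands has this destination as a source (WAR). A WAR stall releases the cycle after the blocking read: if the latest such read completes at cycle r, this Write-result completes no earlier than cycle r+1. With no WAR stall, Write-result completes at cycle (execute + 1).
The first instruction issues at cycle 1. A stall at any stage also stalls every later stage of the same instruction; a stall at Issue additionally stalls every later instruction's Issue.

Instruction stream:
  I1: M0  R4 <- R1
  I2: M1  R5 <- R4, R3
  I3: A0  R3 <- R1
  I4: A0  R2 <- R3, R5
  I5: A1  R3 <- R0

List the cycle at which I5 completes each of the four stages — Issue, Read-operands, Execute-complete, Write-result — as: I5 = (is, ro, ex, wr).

I5 = (12, 13, 15, 17)

cycle 1: I1 dispatched to M0
cycle 2: I1 operands ready · I2 dispatched to M1
cycle 3: I3 dispatched to A0
cycle 4: I3 operands ready
cycle 5: I3 complete
cycle 7: I1 complete
cycle 8: R4←I1
cycle 9: I2 operands ready
cycle 10: R3←I3
cycle 11: I4 dispatched to A0
cycle 12: I5 dispatched to A1
cycle 13: I5 operands ready
cycle 14: I2 complete
cycle 15: R5←I2 · I5 complete
cycle 16: I4 operands ready
cycle 17: I4 complete · R3←I5
cycle 18: R2←I4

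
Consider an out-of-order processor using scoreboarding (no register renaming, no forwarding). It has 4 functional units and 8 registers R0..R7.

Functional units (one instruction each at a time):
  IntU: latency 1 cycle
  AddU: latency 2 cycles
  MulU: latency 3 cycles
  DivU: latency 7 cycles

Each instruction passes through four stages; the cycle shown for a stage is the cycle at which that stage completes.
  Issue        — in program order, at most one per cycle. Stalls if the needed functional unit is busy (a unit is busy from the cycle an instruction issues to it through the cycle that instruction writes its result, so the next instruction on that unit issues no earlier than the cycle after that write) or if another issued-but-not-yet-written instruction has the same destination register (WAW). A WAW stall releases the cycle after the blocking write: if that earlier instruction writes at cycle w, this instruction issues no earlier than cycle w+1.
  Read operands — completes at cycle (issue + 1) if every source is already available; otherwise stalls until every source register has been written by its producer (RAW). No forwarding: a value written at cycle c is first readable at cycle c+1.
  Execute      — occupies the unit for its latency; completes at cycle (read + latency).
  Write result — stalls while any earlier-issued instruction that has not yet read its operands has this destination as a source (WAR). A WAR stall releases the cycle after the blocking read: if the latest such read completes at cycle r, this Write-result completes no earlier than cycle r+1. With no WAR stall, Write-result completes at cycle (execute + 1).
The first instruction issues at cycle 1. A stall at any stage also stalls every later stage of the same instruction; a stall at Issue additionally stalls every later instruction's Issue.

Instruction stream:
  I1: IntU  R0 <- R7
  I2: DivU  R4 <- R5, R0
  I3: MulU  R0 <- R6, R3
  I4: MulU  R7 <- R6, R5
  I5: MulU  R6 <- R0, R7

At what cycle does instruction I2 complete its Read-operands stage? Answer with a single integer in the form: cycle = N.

t=1  I1→IntU
t=2  I1 RO · I2→DivU
t=3  I1 EX
t=4  I1 WR R0
t=5  I2 RO · I3→MulU
t=6  I3 RO
t=9  I3 EX
t=10  I3 WR R0
t=11  I4→MulU
t=12  I2 EX · I4 RO
t=13  I2 WR R4
t=15  I4 EX
t=16  I4 WR R7
t=17  I5→MulU
t=18  I5 RO
t=21  I5 EX
t=22  I5 WR R6

cycle = 5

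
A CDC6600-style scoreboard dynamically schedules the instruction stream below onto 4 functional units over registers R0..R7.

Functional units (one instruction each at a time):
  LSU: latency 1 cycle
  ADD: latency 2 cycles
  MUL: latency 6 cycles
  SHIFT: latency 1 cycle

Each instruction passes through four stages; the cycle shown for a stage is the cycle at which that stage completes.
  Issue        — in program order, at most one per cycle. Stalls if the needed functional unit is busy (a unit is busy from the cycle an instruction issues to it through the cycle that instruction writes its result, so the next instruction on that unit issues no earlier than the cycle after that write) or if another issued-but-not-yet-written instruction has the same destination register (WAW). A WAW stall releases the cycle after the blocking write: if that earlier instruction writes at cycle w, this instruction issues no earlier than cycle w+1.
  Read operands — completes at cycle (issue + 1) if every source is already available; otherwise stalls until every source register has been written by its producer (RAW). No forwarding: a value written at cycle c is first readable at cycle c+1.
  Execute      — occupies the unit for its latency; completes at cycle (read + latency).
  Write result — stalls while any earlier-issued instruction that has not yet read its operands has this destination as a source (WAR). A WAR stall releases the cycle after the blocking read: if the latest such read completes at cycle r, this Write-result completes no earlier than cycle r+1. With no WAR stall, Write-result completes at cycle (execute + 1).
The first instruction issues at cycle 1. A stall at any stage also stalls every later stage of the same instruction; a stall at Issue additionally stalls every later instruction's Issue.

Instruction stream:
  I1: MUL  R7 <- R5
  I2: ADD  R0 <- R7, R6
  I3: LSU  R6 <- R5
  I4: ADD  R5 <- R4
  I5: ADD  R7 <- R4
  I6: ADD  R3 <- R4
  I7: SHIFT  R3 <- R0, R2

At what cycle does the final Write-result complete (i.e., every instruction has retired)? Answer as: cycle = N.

cycle = 32

[1] I1 issues→MUL
[2] I1 reads, I2 issues→ADD
[3] I3 issues→LSU
[4] I3 reads
[5] I3 exec-done
[8] I1 exec-done
[9] I1 writes R7
[10] I2 reads
[11] I3 writes R6
[12] I2 exec-done
[13] I2 writes R0
[14] I4 issues→ADD
[15] I4 reads
[17] I4 exec-done
[18] I4 writes R5
[19] I5 issues→ADD
[20] I5 reads
[22] I5 exec-done
[23] I5 writes R7
[24] I6 issues→ADD
[25] I6 reads
[27] I6 exec-done
[28] I6 writes R3
[29] I7 issues→SHIFT
[30] I7 reads
[31] I7 exec-done
[32] I7 writes R3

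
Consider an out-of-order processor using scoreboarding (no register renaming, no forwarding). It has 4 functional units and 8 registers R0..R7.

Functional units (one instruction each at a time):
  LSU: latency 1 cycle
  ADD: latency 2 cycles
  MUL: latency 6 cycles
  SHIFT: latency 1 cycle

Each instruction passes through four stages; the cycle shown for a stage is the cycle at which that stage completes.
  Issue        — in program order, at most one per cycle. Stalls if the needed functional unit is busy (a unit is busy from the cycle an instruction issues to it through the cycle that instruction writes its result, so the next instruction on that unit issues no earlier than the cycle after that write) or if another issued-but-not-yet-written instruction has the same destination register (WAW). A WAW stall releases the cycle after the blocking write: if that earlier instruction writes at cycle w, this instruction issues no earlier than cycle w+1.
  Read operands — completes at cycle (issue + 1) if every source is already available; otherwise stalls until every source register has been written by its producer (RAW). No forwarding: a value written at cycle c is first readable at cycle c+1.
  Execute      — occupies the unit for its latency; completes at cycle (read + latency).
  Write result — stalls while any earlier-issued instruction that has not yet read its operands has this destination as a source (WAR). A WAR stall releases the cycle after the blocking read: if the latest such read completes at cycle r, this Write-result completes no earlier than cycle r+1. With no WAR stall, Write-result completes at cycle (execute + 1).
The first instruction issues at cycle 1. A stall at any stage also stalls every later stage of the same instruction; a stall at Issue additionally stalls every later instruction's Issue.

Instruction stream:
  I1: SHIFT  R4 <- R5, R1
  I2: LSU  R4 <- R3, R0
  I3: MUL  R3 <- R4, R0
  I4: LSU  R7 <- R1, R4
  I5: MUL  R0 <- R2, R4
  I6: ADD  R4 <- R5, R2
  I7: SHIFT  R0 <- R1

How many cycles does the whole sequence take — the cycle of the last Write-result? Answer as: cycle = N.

I1 -> (1, 2, 3, 4)
I2 -> (5, 6, 7, 8)  // WAW R4: wait I1 write@4
I3 -> (6, 9, 15, 16)  // RAW R4: wait I2 write@8
I4 -> (9, 10, 11, 12)  // struct: LSU busy until I2 writes@8
I5 -> (17, 18, 24, 25)  // struct: MUL busy until I3 writes@16
I6 -> (18, 19, 21, 22)
I7 -> (26, 27, 28, 29)  // WAW R0: wait I5 write@25

cycle = 29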